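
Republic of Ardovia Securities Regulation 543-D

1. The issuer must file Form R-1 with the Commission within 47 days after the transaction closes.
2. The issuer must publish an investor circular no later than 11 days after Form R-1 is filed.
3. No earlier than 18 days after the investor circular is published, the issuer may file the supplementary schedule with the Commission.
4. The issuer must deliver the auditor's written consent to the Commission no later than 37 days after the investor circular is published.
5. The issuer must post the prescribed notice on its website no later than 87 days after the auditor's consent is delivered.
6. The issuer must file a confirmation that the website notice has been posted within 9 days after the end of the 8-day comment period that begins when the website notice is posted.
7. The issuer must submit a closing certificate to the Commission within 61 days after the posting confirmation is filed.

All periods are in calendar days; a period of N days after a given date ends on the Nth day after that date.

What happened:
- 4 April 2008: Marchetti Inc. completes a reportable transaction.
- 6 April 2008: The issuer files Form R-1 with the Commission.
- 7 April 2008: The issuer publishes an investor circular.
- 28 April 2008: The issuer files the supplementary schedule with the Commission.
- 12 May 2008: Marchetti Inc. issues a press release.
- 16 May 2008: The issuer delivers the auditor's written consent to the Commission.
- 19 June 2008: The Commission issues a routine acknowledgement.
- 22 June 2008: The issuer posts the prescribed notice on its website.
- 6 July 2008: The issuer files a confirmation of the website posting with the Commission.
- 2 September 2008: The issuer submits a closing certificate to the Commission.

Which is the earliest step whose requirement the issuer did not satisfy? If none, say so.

Step 4

(1) due by 4 April 2008 + 47 days = 21 May 2008; 6 April 2008 is within that limit.
(2) due by 6 April 2008 + 11 days = 17 April 2008; completed 7 April 2008, before the deadline.
(3) permitted from 7 April 2008 + 18 days = 25 April 2008 onward; done 28 April 2008, after the minimum wait.
(4) due by 7 April 2008 + 37 days = 14 May 2008; not done until 16 May 2008, 2 days after the deadline.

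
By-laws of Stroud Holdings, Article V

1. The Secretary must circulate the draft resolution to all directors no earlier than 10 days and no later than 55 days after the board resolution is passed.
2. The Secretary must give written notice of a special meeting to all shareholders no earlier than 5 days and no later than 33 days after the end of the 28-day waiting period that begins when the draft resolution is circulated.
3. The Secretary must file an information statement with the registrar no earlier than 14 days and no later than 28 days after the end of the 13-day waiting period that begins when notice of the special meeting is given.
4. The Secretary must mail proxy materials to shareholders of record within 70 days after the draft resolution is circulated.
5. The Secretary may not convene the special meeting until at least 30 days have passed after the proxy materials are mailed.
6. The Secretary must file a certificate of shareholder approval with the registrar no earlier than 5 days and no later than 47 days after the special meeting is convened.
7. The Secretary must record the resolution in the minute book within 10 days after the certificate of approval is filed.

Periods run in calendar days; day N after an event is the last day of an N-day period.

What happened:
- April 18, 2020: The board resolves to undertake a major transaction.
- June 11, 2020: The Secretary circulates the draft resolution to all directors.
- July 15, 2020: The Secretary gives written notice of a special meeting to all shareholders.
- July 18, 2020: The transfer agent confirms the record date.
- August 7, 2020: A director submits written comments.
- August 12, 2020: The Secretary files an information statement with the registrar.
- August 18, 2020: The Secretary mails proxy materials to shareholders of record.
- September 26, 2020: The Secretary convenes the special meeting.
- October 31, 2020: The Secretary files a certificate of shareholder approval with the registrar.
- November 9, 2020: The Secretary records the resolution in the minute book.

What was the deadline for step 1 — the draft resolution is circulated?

June 12, 2020

Step 1 runs from April 18, 2020, when the board resolution is passed. The window is 10–55 days after April 18, 2020; it closes on June 12, 2020.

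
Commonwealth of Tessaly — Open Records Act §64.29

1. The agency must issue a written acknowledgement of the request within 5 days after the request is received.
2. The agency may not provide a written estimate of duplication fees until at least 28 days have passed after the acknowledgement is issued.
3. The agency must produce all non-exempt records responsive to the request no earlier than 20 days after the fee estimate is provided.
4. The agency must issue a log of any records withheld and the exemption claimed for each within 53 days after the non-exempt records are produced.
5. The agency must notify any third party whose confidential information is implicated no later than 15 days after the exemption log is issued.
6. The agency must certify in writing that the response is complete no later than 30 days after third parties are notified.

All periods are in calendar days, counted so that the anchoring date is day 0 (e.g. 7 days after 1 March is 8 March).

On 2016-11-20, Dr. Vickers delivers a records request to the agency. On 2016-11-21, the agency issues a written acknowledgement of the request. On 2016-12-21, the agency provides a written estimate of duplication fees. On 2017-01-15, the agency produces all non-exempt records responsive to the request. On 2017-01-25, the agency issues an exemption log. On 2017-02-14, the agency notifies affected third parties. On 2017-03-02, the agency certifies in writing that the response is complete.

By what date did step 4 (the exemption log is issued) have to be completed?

Step 4 runs from 2017-01-15, when the non-exempt records are produced. 53 days after 2017-01-15 is 2017-03-09.

2017-03-09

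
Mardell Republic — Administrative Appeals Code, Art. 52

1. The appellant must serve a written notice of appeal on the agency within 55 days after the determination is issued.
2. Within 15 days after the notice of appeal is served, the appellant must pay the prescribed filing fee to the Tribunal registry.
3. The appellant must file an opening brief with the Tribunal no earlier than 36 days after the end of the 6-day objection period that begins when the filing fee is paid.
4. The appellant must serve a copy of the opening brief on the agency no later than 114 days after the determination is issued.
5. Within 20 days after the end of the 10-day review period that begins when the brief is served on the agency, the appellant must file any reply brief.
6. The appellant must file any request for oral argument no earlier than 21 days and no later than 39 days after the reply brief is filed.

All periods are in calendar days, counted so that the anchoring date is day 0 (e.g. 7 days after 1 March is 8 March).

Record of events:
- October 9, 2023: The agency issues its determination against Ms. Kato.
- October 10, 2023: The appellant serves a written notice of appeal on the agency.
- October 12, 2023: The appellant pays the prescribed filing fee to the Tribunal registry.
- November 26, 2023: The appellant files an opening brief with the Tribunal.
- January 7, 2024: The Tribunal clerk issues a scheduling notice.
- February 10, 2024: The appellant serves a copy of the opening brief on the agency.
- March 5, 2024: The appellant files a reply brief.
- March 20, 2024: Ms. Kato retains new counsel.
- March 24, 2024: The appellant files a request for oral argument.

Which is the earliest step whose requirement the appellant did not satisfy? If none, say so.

Step 4

Step 1 — counting 55 days from October 9, 2023 (when the determination is issued) gives a deadline of December 3, 2023; done October 10, 2023 — timely.
Step 2 — counting 15 days from October 10, 2023 (when the notice of appeal is served) gives a deadline of October 25, 2023; done October 12, 2023 — timely.
Step 3 — must wait 36 days from October 18, 2023 (end of the 6-day objection period, which began when the filing fee is paid on October 12, 2023), so not before November 23, 2023; done November 26, 2023, after the minimum wait.
Step 4 — counting 114 days from October 9, 2023 (when the determination is issued) gives a deadline of January 31, 2024; not done until February 10, 2024, 10 days after the deadline.
No need to go further; step 4 was not satisfied.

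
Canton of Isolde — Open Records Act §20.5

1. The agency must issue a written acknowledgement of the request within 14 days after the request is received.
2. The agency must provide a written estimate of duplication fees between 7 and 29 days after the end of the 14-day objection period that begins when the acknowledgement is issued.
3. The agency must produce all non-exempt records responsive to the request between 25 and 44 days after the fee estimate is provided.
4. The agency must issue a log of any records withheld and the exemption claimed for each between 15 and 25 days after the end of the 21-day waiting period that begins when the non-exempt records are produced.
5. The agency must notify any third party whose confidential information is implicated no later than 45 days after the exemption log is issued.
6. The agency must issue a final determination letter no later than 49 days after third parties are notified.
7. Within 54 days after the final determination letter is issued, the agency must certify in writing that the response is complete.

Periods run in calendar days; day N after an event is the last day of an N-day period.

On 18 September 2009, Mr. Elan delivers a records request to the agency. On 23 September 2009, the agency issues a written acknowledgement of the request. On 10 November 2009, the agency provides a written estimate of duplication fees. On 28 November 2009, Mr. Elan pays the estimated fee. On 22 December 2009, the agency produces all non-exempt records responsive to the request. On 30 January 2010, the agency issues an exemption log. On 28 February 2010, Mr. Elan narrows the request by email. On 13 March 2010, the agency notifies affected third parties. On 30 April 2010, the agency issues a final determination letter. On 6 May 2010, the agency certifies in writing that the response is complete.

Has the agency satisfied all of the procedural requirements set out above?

No

Step 1: 14 days after 18 September 2009 (when the request is received) is 2 October 2009; completed 23 September 2009, before the deadline.
Step 2: the window is 7–29 days after 7 October 2009 (end of the 14-day objection period, which began when the acknowledgement is issued on 23 September 2009), so 14 October 2009 through 5 November 2009; done 10 November 2009 — 5 days after the window closed.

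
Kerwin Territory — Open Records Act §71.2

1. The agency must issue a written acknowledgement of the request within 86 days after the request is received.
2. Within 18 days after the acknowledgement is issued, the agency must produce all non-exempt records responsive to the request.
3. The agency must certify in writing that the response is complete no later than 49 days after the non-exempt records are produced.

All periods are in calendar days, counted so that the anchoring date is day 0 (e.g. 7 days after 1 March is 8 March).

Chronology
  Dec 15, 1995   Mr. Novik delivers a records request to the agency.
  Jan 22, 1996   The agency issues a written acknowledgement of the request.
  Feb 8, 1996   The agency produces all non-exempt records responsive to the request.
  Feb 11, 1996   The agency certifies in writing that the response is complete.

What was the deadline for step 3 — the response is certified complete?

Mar 28, 1996

Step 3 runs from Feb 8, 1996, when the non-exempt records are produced. 49 days after Feb 8, 1996 is Mar 28, 1996.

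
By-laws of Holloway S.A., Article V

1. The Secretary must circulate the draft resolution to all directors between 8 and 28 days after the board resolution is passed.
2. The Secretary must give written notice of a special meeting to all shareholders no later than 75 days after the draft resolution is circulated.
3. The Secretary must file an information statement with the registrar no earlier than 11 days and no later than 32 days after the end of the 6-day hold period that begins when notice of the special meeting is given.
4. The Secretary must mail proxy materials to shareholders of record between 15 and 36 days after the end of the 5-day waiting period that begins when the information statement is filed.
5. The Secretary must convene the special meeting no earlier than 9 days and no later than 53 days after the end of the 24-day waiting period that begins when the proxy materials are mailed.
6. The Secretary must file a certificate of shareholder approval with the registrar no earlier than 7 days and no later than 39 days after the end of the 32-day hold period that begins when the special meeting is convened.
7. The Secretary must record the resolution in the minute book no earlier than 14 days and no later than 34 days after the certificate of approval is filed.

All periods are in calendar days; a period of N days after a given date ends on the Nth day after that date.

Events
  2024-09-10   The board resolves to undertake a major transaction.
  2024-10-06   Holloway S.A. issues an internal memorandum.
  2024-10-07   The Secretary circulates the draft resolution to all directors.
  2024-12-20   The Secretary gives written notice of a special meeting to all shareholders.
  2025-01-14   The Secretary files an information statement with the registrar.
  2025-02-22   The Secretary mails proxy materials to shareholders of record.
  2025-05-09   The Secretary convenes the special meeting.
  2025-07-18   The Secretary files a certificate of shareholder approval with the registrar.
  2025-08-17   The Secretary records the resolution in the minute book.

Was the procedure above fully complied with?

Step 1: the window is 8–28 days after 2024-09-10 (when the board resolution is passed), so 2024-09-18 through 2024-10-08; 2024-10-07 falls inside that range.
Step 2: 75 days after 2024-10-07 (when the draft resolution is circulated) is 2024-12-21; 2024-12-20 is within that limit.
Step 3: the window is 11–32 days after 2024-12-26 (end of the 6-day hold period, which began when notice of the special meeting is given on 2024-12-20), so 2025-01-06 through 2025-01-27; 2025-01-14 falls inside that range.
Step 4: the window is 15–36 days after 2025-01-19 (end of the 5-day waiting period, which began when the information statement is filed on 2025-01-14), so 2025-02-03 through 2025-02-24; done 2025-02-22 — within the window.
Step 5: the window is 9–53 days after 2025-03-18 (end of the 24-day waiting period, which began when the proxy materials are mailed on 2025-02-22), so 2025-03-27 through 2025-05-10; done 2025-05-09 — within the window.
Step 6: the window is 7–39 days after 2025-06-10 (end of the 32-day hold period, which began when the special meeting is convened on 2025-05-09), so 2025-06-17 through 2025-07-19; done 2025-07-18 — within the window.
Step 7: the window is 14–34 days after 2025-07-18 (when the certificate of approval is filed), so 2025-08-01 through 2025-08-21; done 2025-08-17 — within the window.

Yes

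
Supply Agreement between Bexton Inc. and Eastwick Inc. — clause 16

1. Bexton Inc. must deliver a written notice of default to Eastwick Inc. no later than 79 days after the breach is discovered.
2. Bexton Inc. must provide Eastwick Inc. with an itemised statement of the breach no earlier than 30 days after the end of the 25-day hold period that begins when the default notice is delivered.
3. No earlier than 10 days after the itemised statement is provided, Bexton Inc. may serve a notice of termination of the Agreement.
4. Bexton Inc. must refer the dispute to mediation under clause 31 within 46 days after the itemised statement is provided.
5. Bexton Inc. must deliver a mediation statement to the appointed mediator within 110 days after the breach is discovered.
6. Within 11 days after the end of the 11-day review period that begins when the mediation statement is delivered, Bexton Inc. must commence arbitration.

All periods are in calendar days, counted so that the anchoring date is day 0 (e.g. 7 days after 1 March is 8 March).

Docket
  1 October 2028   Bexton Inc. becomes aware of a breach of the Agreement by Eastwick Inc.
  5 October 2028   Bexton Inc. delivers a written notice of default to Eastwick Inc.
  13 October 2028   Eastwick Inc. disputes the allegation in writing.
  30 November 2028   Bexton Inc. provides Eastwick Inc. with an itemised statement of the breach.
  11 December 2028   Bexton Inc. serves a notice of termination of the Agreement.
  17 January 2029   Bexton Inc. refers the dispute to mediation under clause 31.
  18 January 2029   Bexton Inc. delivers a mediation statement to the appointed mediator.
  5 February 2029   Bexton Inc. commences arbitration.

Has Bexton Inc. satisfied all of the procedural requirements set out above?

Step 1 — counting 79 days from 1 October 2028 (when the breach is discovered) gives a deadline of 19 December 2028; completed 5 October 2028, before the deadline.
Step 2 — must wait 30 days from 30 October 2028 (end of the 25-day hold period, which began when the default notice is delivered on 5 October 2028), so not before 29 November 2028; done 30 November 2028 — permitted.
Step 3 — must wait 10 days from 30 November 2028 (when the itemised statement is provided), so not before 10 December 2028; 11 December 2028 is on or after that date.
Step 4 — counting 46 days from 30 November 2028 (when the itemised statement is provided) gives a deadline of 15 January 2029; 17 January 2029 misses that deadline by 2 days.

No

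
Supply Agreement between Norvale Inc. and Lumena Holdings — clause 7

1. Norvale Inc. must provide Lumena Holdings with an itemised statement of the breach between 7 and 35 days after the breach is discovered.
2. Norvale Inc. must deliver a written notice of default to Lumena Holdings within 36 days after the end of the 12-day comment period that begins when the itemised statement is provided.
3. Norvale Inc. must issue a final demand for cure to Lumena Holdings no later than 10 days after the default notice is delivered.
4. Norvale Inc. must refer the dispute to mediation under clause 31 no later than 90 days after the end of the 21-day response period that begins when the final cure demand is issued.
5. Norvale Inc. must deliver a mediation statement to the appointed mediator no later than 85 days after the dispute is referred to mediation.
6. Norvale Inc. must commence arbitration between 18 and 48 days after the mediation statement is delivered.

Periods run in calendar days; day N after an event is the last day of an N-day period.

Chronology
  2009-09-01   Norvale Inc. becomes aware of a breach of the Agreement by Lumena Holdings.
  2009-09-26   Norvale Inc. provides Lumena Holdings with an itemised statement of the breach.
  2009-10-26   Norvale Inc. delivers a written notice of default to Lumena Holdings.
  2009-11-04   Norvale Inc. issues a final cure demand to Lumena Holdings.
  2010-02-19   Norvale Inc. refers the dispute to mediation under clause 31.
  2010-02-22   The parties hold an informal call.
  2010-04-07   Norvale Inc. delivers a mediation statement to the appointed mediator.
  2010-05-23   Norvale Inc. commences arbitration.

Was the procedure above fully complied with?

Step 1 — 7 and 35 days from 2009-09-01 (when the breach is discovered) are 2009-09-08 and 2009-10-06 respectively; 2009-09-26 falls inside that range.
Step 2 — counting 36 days from 2009-10-08 (end of the 12-day comment period, which began when the itemised statement is provided on 2009-09-26) gives a deadline of 2009-11-13; done 2009-10-26 — timely.
Step 3 — counting 10 days from 2009-10-26 (when the default notice is delivered) gives a deadline of 2009-11-05; completed 2009-11-04, before the deadline.
Step 4 — counting 90 days from 2009-11-25 (end of the 21-day response period, which began when the final cure demand is issued on 2009-11-04) gives a deadline of 2010-02-23; 2010-02-19 is within that limit.
Step 5 — counting 85 days from 2010-02-19 (when the dispute is referred to mediation) gives a deadline of 2010-05-15; 2010-04-07 is within that limit.
Step 6 — 18 and 48 days from 2010-04-07 (when the mediation statement is delivered) are 2010-04-25 and 2010-05-25 respectively; done 2010-05-23 — within the window.

Yes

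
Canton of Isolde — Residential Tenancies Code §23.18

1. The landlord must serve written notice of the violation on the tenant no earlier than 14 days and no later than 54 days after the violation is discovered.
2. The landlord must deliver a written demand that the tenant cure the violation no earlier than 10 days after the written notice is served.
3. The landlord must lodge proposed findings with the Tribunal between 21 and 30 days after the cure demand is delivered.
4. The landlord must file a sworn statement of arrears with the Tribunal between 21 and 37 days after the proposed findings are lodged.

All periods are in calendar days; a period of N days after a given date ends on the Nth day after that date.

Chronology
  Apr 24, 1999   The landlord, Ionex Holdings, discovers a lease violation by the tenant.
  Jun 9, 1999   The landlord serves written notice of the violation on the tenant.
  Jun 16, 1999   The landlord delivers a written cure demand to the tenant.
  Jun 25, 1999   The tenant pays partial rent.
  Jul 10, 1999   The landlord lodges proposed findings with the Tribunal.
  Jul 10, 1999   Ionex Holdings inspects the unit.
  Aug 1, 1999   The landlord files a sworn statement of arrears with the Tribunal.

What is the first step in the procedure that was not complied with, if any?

Step 2

Step 1 — 14 and 54 days from Apr 24, 1999 (when the violation is discovered) are May 8, 1999 and Jun 17, 1999 respectively; done Jun 9, 1999 — within the window.
Step 2 — must wait 10 days from Jun 9, 1999 (when the written notice is served), so not before Jun 19, 1999; done Jun 16, 1999 — 3 days too early.
The procedure was therefore not followed at step 2.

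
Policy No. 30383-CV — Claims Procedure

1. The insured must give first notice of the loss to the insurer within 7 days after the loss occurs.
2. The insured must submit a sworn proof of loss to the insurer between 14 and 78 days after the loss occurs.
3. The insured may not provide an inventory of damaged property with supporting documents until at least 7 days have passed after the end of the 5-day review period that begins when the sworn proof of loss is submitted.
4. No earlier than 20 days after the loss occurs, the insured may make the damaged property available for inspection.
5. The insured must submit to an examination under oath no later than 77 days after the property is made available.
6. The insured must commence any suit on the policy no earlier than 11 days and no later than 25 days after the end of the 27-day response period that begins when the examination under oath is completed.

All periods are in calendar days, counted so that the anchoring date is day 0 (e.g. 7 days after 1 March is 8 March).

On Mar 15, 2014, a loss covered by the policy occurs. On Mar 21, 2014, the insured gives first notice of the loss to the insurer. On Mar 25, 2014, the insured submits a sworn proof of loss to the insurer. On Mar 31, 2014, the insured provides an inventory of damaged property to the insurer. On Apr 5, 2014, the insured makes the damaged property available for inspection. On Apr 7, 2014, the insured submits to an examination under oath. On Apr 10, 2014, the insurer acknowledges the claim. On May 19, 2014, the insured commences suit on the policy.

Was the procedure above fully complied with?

No

(1) due by Mar 15, 2014 + 7 days = Mar 22, 2014; completed Mar 21, 2014, before the deadline.
(2) the permitted window runs from Mar 15, 2014 + 14 = Mar 29, 2014 to Mar 15, 2014 + 78 = Jun 1, 2014; done Mar 25, 2014 — 4 days before the window opened.
Later steps need not be reached.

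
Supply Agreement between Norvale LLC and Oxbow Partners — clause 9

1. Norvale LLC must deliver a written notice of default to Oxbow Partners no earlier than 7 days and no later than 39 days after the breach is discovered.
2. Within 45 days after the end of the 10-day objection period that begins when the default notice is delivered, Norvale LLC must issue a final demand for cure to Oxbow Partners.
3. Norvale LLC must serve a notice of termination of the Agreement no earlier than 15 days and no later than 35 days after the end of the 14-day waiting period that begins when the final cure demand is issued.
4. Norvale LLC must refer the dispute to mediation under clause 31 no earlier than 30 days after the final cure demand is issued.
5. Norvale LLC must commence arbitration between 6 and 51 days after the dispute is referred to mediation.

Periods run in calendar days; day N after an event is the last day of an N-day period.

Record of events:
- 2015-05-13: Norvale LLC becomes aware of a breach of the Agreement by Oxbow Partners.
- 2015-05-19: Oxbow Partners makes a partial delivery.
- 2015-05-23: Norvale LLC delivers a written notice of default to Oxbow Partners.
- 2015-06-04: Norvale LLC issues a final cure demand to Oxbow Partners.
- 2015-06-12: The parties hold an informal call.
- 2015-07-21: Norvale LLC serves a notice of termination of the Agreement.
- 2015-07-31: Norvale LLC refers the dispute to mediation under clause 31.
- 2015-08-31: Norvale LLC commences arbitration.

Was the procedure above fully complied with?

Yes

Step 1 — 7 and 39 days from 2015-05-13 (when the breach is discovered) are 2015-05-20 and 2015-06-21 respectively; done 2015-05-23, which is between those dates.
Step 2 — counting 45 days from 2015-06-02 (end of the 10-day objection period, which began when the default notice is delivered on 2015-05-23) gives a deadline of 2015-07-17; completed 2015-06-04, before the deadline.
Step 3 — 15 and 35 days from 2015-06-18 (end of the 14-day waiting period, which began when the final cure demand is issued on 2015-06-04) are 2015-07-03 and 2015-07-23 respectively; 2015-07-21 falls inside that range.
Step 4 — must wait 30 days from 2015-06-04 (when the final cure demand is issued), so not before 2015-07-04; done 2015-07-31, after the minimum wait.
Step 5 — 6 and 51 days from 2015-07-31 (when the dispute is referred to mediation) are 2015-08-06 and 2015-09-20 respectively; done 2015-08-31, which is between those dates.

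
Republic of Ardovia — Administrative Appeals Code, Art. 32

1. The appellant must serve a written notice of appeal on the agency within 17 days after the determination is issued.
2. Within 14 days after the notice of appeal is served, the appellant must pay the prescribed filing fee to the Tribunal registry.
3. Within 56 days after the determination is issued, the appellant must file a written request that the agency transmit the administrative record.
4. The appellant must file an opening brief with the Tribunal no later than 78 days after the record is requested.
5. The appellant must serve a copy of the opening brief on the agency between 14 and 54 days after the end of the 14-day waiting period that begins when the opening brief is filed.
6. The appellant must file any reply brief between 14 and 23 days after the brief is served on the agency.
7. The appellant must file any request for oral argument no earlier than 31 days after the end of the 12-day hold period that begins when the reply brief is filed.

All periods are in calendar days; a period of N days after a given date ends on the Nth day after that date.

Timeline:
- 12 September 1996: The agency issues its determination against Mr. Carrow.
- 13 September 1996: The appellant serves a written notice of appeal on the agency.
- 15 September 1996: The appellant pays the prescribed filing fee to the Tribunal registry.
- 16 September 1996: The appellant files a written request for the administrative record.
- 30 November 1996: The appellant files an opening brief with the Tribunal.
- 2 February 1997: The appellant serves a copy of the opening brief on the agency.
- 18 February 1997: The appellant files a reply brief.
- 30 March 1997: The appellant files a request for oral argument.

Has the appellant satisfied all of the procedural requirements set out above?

No

(1) due by 12 September 1996 + 17 days = 29 September 1996; completed 13 September 1996, before the deadline.
(2) due by 13 September 1996 + 14 days = 27 September 1996; 15 September 1996 is within that limit.
(3) due by 12 September 1996 + 56 days = 7 November 1996; 16 September 1996 is within that limit.
(4) due by 16 September 1996 + 78 days = 3 December 1996; 30 November 1996 is within that limit.
(5) the permitted window runs from 14 December 1996 + 14 = 28 December 1996 to 14 December 1996 + 54 = 6 February 1997; done 2 February 1997 — within the window.
(6) the permitted window runs from 2 February 1997 + 14 = 16 February 1997 to 2 February 1997 + 23 = 25 February 1997; done 18 February 1997, which is between those dates.
(7) permitted from 2 March 1997 + 31 days = 2 April 1997 onward; done 30 March 1997 — 3 days too early.
No need to go further; step 7 was not satisfied.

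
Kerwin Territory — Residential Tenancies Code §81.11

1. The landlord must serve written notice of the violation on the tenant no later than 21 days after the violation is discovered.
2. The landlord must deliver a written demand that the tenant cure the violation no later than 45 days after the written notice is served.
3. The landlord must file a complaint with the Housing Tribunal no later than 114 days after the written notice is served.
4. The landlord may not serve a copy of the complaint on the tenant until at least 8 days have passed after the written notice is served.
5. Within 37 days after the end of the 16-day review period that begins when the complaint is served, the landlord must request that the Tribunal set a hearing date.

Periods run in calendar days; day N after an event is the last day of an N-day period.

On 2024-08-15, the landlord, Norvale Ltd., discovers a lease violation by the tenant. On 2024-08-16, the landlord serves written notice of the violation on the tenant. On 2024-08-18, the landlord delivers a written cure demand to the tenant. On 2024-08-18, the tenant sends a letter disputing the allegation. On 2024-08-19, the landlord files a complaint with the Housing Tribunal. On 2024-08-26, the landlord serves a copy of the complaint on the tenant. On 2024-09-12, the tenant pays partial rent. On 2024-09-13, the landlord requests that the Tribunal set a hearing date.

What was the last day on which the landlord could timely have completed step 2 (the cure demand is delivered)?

Step 2 runs from 2024-08-16, when the written notice is served. 45 days after 2024-08-16 is 2024-09-30.

2024-09-30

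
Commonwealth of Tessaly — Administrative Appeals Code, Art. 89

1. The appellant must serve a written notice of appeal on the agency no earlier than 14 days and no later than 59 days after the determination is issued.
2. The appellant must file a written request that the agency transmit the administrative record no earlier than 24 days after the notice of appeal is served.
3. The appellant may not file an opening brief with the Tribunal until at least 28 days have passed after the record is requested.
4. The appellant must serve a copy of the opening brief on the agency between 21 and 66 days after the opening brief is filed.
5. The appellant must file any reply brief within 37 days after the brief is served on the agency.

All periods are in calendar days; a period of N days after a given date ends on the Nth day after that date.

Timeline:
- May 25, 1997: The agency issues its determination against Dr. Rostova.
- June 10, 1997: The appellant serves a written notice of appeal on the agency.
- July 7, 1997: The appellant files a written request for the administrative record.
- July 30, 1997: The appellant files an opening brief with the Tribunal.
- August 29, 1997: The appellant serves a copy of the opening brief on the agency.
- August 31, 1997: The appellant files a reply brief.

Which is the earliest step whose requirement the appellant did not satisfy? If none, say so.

Step 1: the window is 14–59 days after May 25, 1997 (when the determination is issued), so June 8, 1997 through July 23, 1997; June 10, 1997 falls inside that range.
Step 2: the earliest permitted date is 24 days after June 10, 1997 (when the notice of appeal is served), i.e. July 4, 1997; done July 7, 1997 — permitted.
Step 3: the earliest permitted date is 28 days after July 7, 1997 (when the record is requested), i.e. August 4, 1997; July 30, 1997 is 5 days before the earliest permitted date.
No need to go further; step 3 was not satisfied.

Step 3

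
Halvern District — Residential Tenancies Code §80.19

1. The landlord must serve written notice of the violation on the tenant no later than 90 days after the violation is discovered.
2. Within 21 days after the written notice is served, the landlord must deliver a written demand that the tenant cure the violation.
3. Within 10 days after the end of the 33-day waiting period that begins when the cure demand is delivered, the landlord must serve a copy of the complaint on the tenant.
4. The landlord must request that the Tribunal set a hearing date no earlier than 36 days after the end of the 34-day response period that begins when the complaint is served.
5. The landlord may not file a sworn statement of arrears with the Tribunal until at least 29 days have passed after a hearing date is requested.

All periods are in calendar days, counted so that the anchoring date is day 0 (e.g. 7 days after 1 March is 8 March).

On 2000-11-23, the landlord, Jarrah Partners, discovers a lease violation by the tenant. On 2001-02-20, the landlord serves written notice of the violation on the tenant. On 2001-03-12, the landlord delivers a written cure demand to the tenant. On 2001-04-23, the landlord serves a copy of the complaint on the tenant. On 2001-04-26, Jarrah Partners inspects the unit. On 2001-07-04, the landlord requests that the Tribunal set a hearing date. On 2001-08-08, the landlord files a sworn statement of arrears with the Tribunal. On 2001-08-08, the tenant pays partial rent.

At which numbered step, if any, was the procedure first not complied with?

Step 1: 90 days after 2000-11-23 (when the violation is discovered) is 2001-02-21; completed 2001-02-20, before the deadline.
Step 2: 21 days after 2001-02-20 (when the written notice is served) is 2001-03-13; done 2001-03-12 — timely.
Step 3: 10 days after 2001-04-14 (end of the 33-day waiting period, which began when the cure demand is delivered on 2001-03-12) is 2001-04-24; completed 2001-04-23, before the deadline.
Step 4: the earliest permitted date is 36 days after 2001-05-27 (end of the 34-day response period, which began when the complaint is served on 2001-04-23), i.e. 2001-07-02; done 2001-07-04, after the minimum wait.
Step 5: the earliest permitted date is 29 days after 2001-07-04 (when a hearing date is requested), i.e. 2001-08-02; done 2001-08-08, after the minimum wait.

None — every step was satisfied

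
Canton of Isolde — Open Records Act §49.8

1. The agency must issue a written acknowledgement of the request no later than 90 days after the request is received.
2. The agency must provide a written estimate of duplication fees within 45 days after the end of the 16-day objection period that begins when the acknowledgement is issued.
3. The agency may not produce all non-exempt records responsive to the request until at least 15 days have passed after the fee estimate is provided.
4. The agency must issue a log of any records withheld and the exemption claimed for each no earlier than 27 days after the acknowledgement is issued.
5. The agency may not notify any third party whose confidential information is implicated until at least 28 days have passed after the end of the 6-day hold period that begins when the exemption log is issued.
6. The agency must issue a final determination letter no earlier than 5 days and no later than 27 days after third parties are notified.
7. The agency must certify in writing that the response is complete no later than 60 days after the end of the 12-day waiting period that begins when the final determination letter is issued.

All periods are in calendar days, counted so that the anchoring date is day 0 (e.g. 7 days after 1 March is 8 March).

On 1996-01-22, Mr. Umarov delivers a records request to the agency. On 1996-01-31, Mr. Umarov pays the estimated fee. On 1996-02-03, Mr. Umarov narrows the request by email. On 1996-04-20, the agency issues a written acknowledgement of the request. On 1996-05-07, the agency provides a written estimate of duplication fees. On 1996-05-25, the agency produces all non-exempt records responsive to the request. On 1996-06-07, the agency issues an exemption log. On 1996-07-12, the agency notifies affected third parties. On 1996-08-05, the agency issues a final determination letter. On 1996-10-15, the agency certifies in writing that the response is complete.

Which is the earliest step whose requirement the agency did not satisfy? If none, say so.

None — every step was satisfied

(1) due by 1996-01-22 + 90 days = 1996-04-21; done 1996-04-20 — timely.
(2) due by 1996-05-06 + 45 days = 1996-06-20; 1996-05-07 is within that limit.
(3) permitted from 1996-05-07 + 15 days = 1996-05-22 onward; done 1996-05-25, after the minimum wait.
(4) permitted from 1996-04-20 + 27 days = 1996-05-17 onward; done 1996-06-07 — permitted.
(5) permitted from 1996-06-13 + 28 days = 1996-07-11 onward; 1996-07-12 is on or after that date.
(6) the permitted window runs from 1996-07-12 + 5 = 1996-07-17 to 1996-07-12 + 27 = 1996-08-08; done 1996-08-05 — within the window.
(7) due by 1996-08-17 + 60 days = 1996-10-16; completed 1996-10-15, before the deadline.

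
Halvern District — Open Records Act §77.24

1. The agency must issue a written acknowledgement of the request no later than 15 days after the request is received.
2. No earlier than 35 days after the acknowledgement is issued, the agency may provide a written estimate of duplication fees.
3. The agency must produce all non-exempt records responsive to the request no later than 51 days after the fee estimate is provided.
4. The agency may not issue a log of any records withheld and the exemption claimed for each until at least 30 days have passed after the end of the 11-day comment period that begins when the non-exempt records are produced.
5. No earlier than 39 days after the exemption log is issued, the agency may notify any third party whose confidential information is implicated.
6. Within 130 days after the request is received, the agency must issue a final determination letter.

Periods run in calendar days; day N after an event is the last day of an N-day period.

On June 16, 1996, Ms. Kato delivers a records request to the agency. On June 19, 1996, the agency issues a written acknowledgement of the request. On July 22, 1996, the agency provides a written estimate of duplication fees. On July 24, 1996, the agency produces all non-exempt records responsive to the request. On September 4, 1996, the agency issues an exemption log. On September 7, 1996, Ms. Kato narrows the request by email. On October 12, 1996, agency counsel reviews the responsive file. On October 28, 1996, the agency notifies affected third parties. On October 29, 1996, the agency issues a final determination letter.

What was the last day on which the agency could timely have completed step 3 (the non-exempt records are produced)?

Step 3 runs from July 22, 1996, when the fee estimate is provided. 51 days after July 22, 1996 is September 11, 1996.

September 11, 1996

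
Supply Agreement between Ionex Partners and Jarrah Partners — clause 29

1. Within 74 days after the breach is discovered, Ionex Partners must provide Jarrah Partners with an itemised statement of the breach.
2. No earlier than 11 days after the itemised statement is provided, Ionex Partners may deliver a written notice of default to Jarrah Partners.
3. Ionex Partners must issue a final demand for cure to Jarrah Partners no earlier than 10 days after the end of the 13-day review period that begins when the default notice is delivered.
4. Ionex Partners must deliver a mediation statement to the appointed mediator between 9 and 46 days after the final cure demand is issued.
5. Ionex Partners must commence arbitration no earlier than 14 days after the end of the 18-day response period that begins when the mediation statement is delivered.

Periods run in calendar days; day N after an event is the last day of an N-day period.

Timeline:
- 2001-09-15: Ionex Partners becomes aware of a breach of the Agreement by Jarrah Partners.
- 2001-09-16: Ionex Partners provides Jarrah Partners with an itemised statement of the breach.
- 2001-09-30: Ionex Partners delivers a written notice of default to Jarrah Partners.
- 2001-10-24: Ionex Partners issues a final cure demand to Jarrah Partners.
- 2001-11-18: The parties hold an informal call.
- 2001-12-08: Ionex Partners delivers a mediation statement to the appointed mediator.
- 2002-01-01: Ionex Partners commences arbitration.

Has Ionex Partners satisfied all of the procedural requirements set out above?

(1) due by 2001-09-15 + 74 days = 2001-11-28; done 2001-09-16 — timely.
(2) permitted from 2001-09-16 + 11 days = 2001-09-27 onward; done 2001-09-30, after the minimum wait.
(3) permitted from 2001-10-13 + 10 days = 2001-10-23 onward; done 2001-10-24, after the minimum wait.
(4) the permitted window runs from 2001-10-24 + 9 = 2001-11-02 to 2001-10-24 + 46 = 2001-12-09; done 2001-12-08 — within the window.
(5) permitted from 2001-12-26 + 14 days = 2002-01-09 onward; acted on 2002-01-01, 8 days prematurely.
That is the first point of non-compliance.

No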